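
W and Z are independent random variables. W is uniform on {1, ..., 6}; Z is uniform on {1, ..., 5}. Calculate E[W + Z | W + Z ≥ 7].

25/3

P(W + Z ≥ 7) = 1/2.
Summing (W+Z)·P(x,y) over outcomes with W + Z ≥ 7 gives 25/6.
E[W + Z | W + Z ≥ 7] = (25/6) / (1/2) = 25/3.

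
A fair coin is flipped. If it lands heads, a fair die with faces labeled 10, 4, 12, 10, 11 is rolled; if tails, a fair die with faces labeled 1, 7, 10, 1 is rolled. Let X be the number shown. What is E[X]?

E[X | heads] = (10+4+12+10+11)/5 = 47/5.
E[X | tails] = (1+7+10+1)/4 = 19/4.
E[X] = (1/2)·(47/5) + (1/2)·(19/4) = 283/40.

283/40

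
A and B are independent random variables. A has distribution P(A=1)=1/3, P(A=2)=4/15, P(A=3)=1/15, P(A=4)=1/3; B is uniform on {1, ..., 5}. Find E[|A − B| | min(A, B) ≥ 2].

P(min(A, B) ≥ 2) = 8/15.
Summing |A−B|·P(x,y) over outcomes with min(A, B) ≥ 2 gives 16/25.
E[|A − B| | min(A, B) ≥ 2] = (16/25) / (8/15) = 6/5.

6/5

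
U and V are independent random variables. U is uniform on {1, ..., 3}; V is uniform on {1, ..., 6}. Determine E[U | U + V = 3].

Outcomes with U + V = 3: (1,2), (2,1), each with probability 1/18.
E[U | U + V = 3] = (1 + 2) / 2 = 3/2.

3/2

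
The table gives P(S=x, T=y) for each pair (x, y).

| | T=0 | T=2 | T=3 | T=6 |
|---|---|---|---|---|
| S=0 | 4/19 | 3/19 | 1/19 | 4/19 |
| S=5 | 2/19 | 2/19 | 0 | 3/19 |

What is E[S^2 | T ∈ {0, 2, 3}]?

25/3

P(T ∈ {0, 2, 3}) = 12/19.
Σ S^2·P over the event = 0·(4/19) + 0·(3/19) + 0·(1/19) + 25·(2/19) + 25·(2/19) = 100/19.
E[S^2 | T ∈ {0, 2, 3}] = (100/19) / (12/19) = 25/3.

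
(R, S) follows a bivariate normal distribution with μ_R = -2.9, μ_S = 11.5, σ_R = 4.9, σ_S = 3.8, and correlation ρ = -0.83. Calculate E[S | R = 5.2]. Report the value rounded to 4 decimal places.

6.2862

For a bivariate normal, E[S | R=x] = μ_S + ρ·(σ_S/σ_R)·(x − μ_R).
E[S | R=5.2] = 11.5 + (-0.83)·(3.8/4.9)·(5.2 − (-2.9)) = 11.5 + (-0.643673)·(8.1) = 6.2862.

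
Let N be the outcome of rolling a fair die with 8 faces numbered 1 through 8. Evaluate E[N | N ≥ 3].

Given N ≥ 3, N is equally likely to be any of {3, 4, 5, 6, 7, 8}.
E[N | N ≥ 3] = (3 + 4 + 5 + 6 + 7 + 8) / 6 = 11/2.

11/2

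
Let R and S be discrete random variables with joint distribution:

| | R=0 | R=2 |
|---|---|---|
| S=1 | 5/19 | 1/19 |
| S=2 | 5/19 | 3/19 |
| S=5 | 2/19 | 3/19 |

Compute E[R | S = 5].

P(S = 5) = 5/19.
Σ R·P over the event = 0·(2/19) + 2·(3/19) = 6/19.
E[R | S = 5] = (6/19) / (5/19) = 6/5.

6/5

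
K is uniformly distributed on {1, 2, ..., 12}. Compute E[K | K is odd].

6

Given K is odd, K is equally likely to be any of {1, 3, 5, 7, 9, 11}.
E[K | K is odd] = (1 + 3 + 5 + 7 + 9 + 11) / 6 = 6.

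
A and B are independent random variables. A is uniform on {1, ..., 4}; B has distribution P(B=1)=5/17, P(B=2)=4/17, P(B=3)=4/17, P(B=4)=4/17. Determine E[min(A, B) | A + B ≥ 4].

55/27

P(A + B ≥ 4) = 27/34.
Summing min(A,B)·P(x,y) over outcomes with A + B ≥ 4 gives 55/34.
E[min(A, B) | A + B ≥ 4] = (55/34) / (27/34) = 55/27.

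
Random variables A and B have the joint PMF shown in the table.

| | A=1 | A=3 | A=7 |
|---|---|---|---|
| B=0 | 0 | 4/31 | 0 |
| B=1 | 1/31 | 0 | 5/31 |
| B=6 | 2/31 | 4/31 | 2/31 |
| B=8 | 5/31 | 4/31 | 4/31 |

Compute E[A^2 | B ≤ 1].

141/5

P(B ≤ 1) = 10/31.
Σ A^2·P over the event = 1·(1/31) + 9·(4/31) + 49·(5/31) = 282/31.
E[A^2 | B ≤ 1] = (282/31) / (10/31) = 141/5.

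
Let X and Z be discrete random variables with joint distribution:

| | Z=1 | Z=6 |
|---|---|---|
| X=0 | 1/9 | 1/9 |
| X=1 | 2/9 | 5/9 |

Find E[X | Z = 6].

P(Z = 6) = 2/3.
Σ X·P over the event = 0·(1/9) + 1·(5/9) = 5/9.
E[X | Z = 6] = (5/9) / (2/3) = 5/6.

5/6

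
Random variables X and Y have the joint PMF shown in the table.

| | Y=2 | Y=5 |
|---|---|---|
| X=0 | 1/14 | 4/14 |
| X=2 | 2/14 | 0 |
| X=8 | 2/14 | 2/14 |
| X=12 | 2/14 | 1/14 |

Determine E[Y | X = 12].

P(X = 12) = 3/14.
Σ Y·P over the event = 2·(2/14) + 5·(1/14) = 9/14.
E[Y | X = 12] = (9/14) / (3/14) = 3.

3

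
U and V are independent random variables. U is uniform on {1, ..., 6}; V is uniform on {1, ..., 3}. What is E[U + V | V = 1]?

Outcomes with V = 1: (1,1), (2,1), (3,1), (4,1), (5,1), (6,1), each with probability 1/18.
E[U + V | V = 1] = (2 + 3 + 4 + 5 + 6 + 7) / 6 = 9/2.

9/2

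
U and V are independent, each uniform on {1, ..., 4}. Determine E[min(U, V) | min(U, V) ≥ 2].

23/9

Outcomes with min(U, V) ≥ 2: (2,2), (2,3), (2,4), (3,2), (3,3), (3,4), (4,2), (4,3), (4,4), each with probability 1/16.
E[min(U, V) | min(U, V) ≥ 2] = (2 + 2 + 2 + 2 + 3 + 3 + 2 + 3 + 4) / 9 = 23/9.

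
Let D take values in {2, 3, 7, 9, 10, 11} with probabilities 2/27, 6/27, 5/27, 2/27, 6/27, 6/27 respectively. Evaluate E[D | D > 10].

P(D > 10) = 2/9.
Σ over the event: 11·2/9 = 22/9.
E[D | D > 10] = (22/9) / (2/9) = 11.

11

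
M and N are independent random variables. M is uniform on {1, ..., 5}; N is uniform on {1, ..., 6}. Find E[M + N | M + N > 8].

29/3

Outcomes with M + N > 8: (3,6), (4,5), (4,6), (5,4), (5,5), (5,6), each with probability 1/30.
E[M + N | M + N > 8] = (9 + 9 + 10 + 9 + 10 + 11) / 6 = 29/3.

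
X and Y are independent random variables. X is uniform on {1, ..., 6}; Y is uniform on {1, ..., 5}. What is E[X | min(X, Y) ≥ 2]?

4

P(min(X, Y) ≥ 2) = 2/3.
Summing X·P(x,y) over outcomes with min(X, Y) ≥ 2 gives 8/3.
E[X | min(X, Y) ≥ 2] = (8/3) / (2/3) = 4.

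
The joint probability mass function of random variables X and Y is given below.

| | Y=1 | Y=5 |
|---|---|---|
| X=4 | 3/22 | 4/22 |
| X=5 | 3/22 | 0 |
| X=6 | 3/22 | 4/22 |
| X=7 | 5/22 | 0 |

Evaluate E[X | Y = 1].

40/7

P(Y = 1) = 7/11.
Σ X·P over the event = 4·(3/22) + 5·(3/22) + 6·(3/22) + 7·(5/22) = 40/11.
E[X | Y = 1] = (40/11) / (7/11) = 40/7.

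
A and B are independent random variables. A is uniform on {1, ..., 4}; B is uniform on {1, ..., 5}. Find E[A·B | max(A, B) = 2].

8/3

Outcomes with max(A, B) = 2: (1,2), (2,1), (2,2), each with probability 1/20.
E[A·B | max(A, B) = 2] = (2 + 2 + 4) / 3 = 8/3.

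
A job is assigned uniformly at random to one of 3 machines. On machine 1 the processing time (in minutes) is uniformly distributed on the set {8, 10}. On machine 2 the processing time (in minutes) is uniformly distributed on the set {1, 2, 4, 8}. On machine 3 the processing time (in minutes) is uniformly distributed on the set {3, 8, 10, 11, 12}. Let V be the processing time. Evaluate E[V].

431/60

E[V | machine 1] = (8+10)/2 = 9.
E[V | machine 2] = (1+2+4+8)/4 = 15/4.
E[V | machine 3] = (3+8+10+11+12)/5 = 44/5.
E[V] = (1/3)·(9) + (1/3)·(15/4) + (1/3)·(44/5) = 431/60.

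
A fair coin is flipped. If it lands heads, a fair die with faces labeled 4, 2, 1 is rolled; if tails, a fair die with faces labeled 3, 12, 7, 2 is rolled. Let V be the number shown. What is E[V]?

25/6

E[V | heads] = (4+2+1)/3 = 7/3.
E[V | tails] = (3+12+7+2)/4 = 6.
E[V] = (1/2)·(7/3) + (1/2)·(6) = 25/6.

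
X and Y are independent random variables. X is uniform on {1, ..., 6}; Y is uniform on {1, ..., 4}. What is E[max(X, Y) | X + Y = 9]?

Outcomes with X + Y = 9: (5,4), (6,3), each with probability 1/24.
E[max(X, Y) | X + Y = 9] = (5 + 6) / 2 = 11/2.

11/2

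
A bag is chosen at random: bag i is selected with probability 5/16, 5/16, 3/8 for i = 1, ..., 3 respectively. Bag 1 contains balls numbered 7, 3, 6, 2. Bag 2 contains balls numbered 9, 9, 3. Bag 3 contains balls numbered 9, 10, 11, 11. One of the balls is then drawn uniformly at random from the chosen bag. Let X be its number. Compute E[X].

E[X | bag 1] = (7+3+6+2)/4 = 9/2.
E[X | bag 2] = (9+9+3)/3 = 7.
E[X | bag 3] = (9+10+11+11)/4 = 41/4.
By the law of total expectation,
E[X] = (5/16)·(9/2) + (5/16)·(7) + (3/8)·(41/4) = 119/16.

119/16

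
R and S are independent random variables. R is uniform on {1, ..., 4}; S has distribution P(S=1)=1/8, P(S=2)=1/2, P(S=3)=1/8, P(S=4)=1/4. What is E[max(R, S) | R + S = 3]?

P(R + S = 3) = 5/32.
Summing max(R,S)·P(x,y) over outcomes with R + S = 3 gives 5/16.
E[max(R, S) | R + S = 3] = (5/16) / (5/32) = 2.

2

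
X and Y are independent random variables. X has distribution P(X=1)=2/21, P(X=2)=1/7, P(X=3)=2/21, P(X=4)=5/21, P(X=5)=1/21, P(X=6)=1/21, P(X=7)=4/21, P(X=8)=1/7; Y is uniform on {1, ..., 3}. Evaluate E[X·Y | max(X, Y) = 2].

P(max(X, Y) = 2) = 8/63.
Summing XY·P(x,y) over outcomes with max(X, Y) = 2 gives 22/63.
E[X·Y | max(X, Y) = 2] = (22/63) / (8/63) = 11/4.

11/4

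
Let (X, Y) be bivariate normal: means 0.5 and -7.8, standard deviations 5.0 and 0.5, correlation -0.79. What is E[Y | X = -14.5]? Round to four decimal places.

E[Y | X=x] = μ_Y + ρ(σ_Y/σ_X)(x − μ_X) for jointly normal variables.
E[Y | X=-14.5] = -7.8 + (-0.79)·(0.5/5.0)·(-14.5 − (0.5)) = -7.8 + (-0.079)·(-15) = -6.6150.

-6.6150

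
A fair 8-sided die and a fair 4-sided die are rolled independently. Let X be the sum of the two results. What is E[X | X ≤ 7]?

P(X ≤ 7) = 9/16.
Σ over the event: 2·1/32 + 3·1/16 + 4·3/32 + 5·1/8 + 6·1/8 + 7·1/8 = 23/8.
E[X | X ≤ 7] = (23/8) / (9/16) = 46/9.

46/9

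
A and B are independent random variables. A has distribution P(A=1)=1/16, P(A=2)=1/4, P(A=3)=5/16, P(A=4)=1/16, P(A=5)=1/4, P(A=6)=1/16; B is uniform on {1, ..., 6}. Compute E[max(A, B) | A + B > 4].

379/80

P(A + B > 4) = 5/6.
Summing max(A,B)·P(x,y) over outcomes with A + B > 4 gives 379/96.
E[max(A, B) | A + B > 4] = (379/96) / (5/6) = 379/80.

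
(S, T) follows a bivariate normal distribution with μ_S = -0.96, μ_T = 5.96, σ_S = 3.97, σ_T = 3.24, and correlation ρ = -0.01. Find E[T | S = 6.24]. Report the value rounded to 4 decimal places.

E[T | S=x] = μ_T + ρ(σ_T/σ_S)(x − μ_S) for jointly normal variables.
E[T | S=6.24] = 5.96 + (-0.01)·(3.24/3.97)·(6.24 − (-0.96)) = 5.96 + (-0.0081612)·(7.2) = 5.9012.

5.9012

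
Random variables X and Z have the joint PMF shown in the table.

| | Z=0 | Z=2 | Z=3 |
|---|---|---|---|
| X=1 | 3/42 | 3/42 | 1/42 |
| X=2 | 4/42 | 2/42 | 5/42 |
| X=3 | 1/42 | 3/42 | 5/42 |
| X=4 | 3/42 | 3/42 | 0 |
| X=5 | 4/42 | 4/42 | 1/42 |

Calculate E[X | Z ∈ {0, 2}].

47/15

P(Z ∈ {0, 2}) = 5/7.
Summing X·P(X=x,Z=y) over the conditioning event gives 47/21.
E[X | Z ∈ {0, 2}] = (47/21) / (5/7) = 47/15.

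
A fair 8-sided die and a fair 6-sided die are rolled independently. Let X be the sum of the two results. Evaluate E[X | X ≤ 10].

P(X ≤ 10) = 19/24.
E[X | X ≤ 10] = (11/2) / (19/24) = 132/19.

132/19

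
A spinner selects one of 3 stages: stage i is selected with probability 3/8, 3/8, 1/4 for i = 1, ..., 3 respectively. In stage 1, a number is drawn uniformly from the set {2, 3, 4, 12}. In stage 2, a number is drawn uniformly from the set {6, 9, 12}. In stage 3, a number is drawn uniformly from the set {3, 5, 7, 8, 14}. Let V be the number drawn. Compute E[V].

1151/160

E[V | stage 1] = (2+3+4+12)/4 = 21/4.
E[V | stage 2] = (6+9+12)/3 = 9.
E[V | stage 3] = (3+5+7+8+14)/5 = 37/5.
By the law of total expectation,
E[V] = (3/8)·(21/4) + (3/8)·(9) + (1/4)·(37/5) = 1151/160.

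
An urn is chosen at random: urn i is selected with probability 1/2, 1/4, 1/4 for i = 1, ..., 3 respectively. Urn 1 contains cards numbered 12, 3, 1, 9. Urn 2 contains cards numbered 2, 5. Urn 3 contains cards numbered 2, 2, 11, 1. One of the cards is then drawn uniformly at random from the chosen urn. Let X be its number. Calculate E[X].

5

E[X | urn 1] = (12+3+1+9)/4 = 25/4.
E[X | urn 2] = (2+5)/2 = 7/2.
E[X | urn 3] = (2+2+11+1)/4 = 4.
E[X] = (1/2)·(25/4) + (1/4)·(7/2) + (1/4)·(4) = 5.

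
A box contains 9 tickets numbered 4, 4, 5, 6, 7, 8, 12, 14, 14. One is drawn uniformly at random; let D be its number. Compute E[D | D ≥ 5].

P(D ≥ 5) = 7/9.
Σ over the event: 5·1/9 + 6·1/9 + 7·1/9 + 8·1/9 + 12·1/9 + 14·2/9 = 22/3.
E[D | D ≥ 5] = (22/3) / (7/9) = 66/7.

66/7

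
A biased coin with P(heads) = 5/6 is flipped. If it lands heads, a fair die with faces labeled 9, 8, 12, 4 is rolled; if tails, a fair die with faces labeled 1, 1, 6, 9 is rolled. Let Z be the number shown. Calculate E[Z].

91/12

E[Z | heads] = (9+8+12+4)/4 = 33/4.
E[Z | tails] = (1+1+6+9)/4 = 17/4.
By the law of total expectation,
E[Z] = (5/6)·(33/4) + (1/6)·(17/4) = 91/12.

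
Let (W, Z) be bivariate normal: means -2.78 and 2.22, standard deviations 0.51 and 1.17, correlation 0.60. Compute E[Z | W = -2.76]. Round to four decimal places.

2.2475

The regression of Z on W has slope ρ·σ_Z/σ_W and passes through (μ_W, μ_Z).
E[Z | W=-2.76] = 2.22 + (0.60)·(1.17/0.51)·(-2.76 − (-2.78)) = 2.22 + (1.3765)·(0.02) = 2.2475.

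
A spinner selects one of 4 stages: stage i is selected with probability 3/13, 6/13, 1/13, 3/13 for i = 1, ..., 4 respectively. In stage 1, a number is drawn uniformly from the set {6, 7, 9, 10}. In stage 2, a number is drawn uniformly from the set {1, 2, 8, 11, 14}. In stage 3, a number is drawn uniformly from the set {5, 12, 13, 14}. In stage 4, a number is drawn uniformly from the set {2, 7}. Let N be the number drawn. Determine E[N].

E[N | stage 1] = (6+7+9+10)/4 = 8.
E[N | stage 2] = (1+2+8+11+14)/5 = 36/5.
E[N | stage 3] = (5+12+13+14)/4 = 11.
E[N | stage 4] = (2+7)/2 = 9/2.
By the law of total expectation,
E[N] = (3/13)·(8) + (6/13)·(36/5) + (1/13)·(11) + (3/13)·(9/2) = 917/130.

917/130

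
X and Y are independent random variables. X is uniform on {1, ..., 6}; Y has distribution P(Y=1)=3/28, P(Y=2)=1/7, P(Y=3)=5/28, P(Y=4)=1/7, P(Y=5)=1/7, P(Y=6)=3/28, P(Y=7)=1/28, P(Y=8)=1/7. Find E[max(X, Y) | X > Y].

P(X > Y) = 29/84.
Summing max(X,Y)·P(x,y) over outcomes with X > Y gives 275/168.
E[max(X, Y) | X > Y] = (275/168) / (29/84) = 275/58.

275/58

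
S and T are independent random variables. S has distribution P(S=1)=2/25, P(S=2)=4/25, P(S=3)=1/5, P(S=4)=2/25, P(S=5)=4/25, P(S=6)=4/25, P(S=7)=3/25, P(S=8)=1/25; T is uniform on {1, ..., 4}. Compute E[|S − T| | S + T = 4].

P(S + T = 4) = 11/100.
Summing |S−T|·P(x,y) over outcomes with S + T = 4 gives 7/50.
E[|S − T| | S + T = 4] = (7/50) / (11/100) = 14/11.

14/11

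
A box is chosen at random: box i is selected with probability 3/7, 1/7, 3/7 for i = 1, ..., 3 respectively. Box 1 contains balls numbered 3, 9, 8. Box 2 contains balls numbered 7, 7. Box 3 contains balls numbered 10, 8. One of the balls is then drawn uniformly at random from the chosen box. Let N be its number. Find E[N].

E[N | box 1] = (3+9+8)/3 = 20/3.
E[N | box 2] = (7+7)/2 = 7.
E[N | box 3] = (10+8)/2 = 9.
By the law of total expectation,
E[N] = (3/7)·(20/3) + (1/7)·(7) + (3/7)·(9) = 54/7.

54/7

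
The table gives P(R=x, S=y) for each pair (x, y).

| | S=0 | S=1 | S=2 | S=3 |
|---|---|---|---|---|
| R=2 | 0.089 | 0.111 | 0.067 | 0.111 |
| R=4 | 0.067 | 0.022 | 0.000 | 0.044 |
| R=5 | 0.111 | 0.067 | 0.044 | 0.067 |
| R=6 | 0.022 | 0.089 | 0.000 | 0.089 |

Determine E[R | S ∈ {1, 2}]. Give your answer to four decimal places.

P(S ∈ {1, 2}) = 0.400.
Σ R·P over the event = 2·(0.111) + 2·(0.067) + 4·(0.022) + 5·(0.067) + 5·(0.044) + 6·(0.089) = 1.533.
E[R | S ∈ {1, 2}] = (1.533) / (0.400) = 3.8325.

3.8325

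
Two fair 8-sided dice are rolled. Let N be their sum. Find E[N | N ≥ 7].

P(N ≥ 7) = 49/64.
E[N | N ≥ 7] = (253/32) / (49/64) = 506/49.

506/49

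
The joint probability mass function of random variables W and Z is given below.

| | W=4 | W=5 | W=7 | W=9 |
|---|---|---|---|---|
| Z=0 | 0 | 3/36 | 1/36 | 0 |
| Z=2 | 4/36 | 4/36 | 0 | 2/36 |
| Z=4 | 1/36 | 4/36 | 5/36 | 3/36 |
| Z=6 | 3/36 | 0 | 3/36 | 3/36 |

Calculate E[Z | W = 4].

15/4

P(W = 4) = 2/9.
Σ Z·P over the event = 2·(4/36) + 4·(1/36) + 6·(3/36) = 5/6.
E[Z | W = 4] = (5/6) / (2/9) = 15/4.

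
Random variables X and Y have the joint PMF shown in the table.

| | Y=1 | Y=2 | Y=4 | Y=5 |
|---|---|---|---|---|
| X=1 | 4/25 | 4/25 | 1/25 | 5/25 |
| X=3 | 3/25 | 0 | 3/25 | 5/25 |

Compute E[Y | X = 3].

40/11

P(X = 3) = 11/25.
Summing Y·P(X=x,Y=y) over the conditioning event gives 8/5.
E[Y | X = 3] = (8/5) / (11/25) = 40/11.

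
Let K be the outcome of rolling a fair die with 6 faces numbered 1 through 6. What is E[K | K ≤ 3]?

Given K ≤ 3, K is equally likely to be any of {1, 2, 3}.
E[K | K ≤ 3] = (1 + 2 + 3) / 3 = 2.

2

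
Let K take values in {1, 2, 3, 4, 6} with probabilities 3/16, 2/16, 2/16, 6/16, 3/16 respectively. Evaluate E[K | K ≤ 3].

P(K ≤ 3) = 7/16.
Σ over the event: 1·3/16 + 2·1/8 + 3·1/8 = 13/16.
E[K | K ≤ 3] = (13/16) / (7/16) = 13/7.

13/7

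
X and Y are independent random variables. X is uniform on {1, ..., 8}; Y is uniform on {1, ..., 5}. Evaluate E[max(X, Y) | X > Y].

29/5

P(X > Y) = 5/8.
Summing max(X,Y)·P(x,y) over outcomes with X > Y gives 29/8.
E[max(X, Y) | X > Y] = (29/8) / (5/8) = 29/5.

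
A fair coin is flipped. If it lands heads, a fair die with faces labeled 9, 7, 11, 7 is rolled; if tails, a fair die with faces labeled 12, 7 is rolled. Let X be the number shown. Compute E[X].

9

E[X | heads] = (9+7+11+7)/4 = 17/2.
E[X | tails] = (12+7)/2 = 19/2.
By the law of total expectation,
E[X] = (1/2)·(17/2) + (1/2)·(19/2) = 9.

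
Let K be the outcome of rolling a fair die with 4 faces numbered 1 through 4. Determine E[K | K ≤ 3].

2

Given K ≤ 3, K is equally likely to be any of {1, 2, 3}.
E[K | K ≤ 3] = (1 + 2 + 3) / 3 = 2.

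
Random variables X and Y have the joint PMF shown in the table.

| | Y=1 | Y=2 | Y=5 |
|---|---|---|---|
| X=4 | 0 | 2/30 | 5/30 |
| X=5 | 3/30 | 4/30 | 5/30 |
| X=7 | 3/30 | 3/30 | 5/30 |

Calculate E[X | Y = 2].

P(Y = 2) = 3/10.
Σ X·P over the event = 4·(2/30) + 5·(4/30) + 7·(3/30) = 49/30.
E[X | Y = 2] = (49/30) / (3/10) = 49/9.

49/9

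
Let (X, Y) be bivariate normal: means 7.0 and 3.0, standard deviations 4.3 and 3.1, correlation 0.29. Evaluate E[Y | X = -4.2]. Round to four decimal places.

0.6584

E[Y | X=x] = μ_Y + ρ(σ_Y/σ_X)(x − μ_X) for jointly normal variables.
E[Y | X=-4.2] = 3.0 + (0.29)·(3.1/4.3)·(-4.2 − (7.0)) = 3.0 + (0.20907)·(-11.2) = 0.6584.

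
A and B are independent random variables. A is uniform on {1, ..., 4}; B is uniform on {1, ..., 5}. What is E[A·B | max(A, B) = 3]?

Outcomes with max(A, B) = 3: (1,3), (2,3), (3,1), (3,2), (3,3), each with probability 1/20.
E[A·B | max(A, B) = 3] = (3 + 6 + 3 + 6 + 9) / 5 = 27/5.

27/5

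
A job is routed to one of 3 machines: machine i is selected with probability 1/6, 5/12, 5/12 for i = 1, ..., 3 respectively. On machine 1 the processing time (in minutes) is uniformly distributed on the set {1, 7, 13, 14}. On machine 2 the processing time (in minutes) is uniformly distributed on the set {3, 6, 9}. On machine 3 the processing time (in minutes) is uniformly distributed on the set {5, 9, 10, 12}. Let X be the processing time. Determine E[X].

E[X | machine 1] = (1+7+13+14)/4 = 35/4.
E[X | machine 2] = (3+6+9)/3 = 6.
E[X | machine 3] = (5+9+10+12)/4 = 9.
E[X] = (1/6)·(35/4) + (5/12)·(6) + (5/12)·(9) = 185/24.

185/24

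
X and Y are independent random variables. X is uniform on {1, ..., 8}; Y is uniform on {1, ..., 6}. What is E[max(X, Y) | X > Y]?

P(X > Y) = 9/16.
Summing max(X,Y)·P(x,y) over outcomes with X > Y gives 10/3.
E[max(X, Y) | X > Y] = (10/3) / (9/16) = 160/27.

160/27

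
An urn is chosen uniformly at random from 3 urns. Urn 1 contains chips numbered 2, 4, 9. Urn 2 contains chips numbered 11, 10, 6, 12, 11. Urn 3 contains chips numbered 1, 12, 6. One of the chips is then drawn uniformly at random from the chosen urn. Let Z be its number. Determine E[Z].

E[Z | urn 1] = (2+4+9)/3 = 5.
E[Z | urn 2] = (11+10+6+12+11)/5 = 10.
E[Z | urn 3] = (1+12+6)/3 = 19/3.
By the law of total expectation,
E[Z] = (1/3)·(5) + (1/3)·(10) + (1/3)·(19/3) = 64/9.

64/9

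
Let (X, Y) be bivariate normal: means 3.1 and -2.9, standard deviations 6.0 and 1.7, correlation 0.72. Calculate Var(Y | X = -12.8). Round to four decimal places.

1.3918

The conditional variance in a bivariate normal is σ_Y²(1 − ρ²), independent of x.
Var(Y | X=-12.8) = (1.7)²·(1 − (0.72)²) = 2.89·0.4816 = 1.3918.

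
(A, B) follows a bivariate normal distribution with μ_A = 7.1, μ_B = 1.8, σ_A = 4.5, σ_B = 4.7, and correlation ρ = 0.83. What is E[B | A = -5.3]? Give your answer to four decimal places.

-8.9494

For a bivariate normal, E[B | A=x] = μ_B + ρ·(σ_B/σ_A)·(x − μ_A).
E[B | A=-5.3] = 1.8 + (0.83)·(4.7/4.5)·(-5.3 − (7.1)) = 1.8 + (0.86689)·(-12.4) = -8.9494.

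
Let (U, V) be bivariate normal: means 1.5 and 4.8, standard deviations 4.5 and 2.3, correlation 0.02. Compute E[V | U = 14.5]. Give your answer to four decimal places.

4.9329

E[V | U=x] = μ_V + ρ(σ_V/σ_U)(x − μ_U) for jointly normal variables.
E[V | U=14.5] = 4.8 + (0.02)·(2.3/4.5)·(14.5 − (1.5)) = 4.8 + (0.010222)·(13) = 4.9329.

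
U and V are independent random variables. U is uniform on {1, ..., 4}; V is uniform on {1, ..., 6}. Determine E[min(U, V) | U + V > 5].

P(U + V > 5) = 7/12.
Summing min(U,V)·P(x,y) over outcomes with U + V > 5 gives 37/24.
E[min(U, V) | U + V > 5] = (37/24) / (7/12) = 37/14.

37/14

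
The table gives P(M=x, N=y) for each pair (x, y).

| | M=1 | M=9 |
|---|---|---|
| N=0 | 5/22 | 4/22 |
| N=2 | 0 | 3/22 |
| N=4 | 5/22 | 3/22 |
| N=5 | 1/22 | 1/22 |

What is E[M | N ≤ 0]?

P(N ≤ 0) = 9/22.
Σ M·P over the event = 1·(5/22) + 9·(4/22) = 41/22.
E[M | N ≤ 0] = (41/22) / (9/22) = 41/9.

41/9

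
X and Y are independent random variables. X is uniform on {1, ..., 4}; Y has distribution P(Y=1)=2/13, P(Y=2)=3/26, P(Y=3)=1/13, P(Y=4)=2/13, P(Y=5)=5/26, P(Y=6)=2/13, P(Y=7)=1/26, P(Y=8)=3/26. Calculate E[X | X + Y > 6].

161/57

P(X + Y > 6) = 57/104.
Summing X·P(x,y) over outcomes with X + Y > 6 gives 161/104.
E[X | X + Y > 6] = (161/104) / (57/104) = 161/57.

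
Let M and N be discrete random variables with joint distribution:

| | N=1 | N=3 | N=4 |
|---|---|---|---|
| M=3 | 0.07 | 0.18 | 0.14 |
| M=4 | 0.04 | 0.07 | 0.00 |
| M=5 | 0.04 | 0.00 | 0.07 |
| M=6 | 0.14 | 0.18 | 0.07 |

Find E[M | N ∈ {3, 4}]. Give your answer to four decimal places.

4.3521

P(N ∈ {3, 4}) = 0.71.
Summing M·P(M=x,N=y) over the conditioning event gives 3.09.
E[M | N ∈ {3, 4}] = (3.09) / (0.71) = 4.3521.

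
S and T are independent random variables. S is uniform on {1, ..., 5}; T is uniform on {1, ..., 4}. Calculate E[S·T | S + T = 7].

34/3

Outcomes with S + T = 7: (3,4), (4,3), (5,2), each with probability 1/20.
E[S·T | S + T = 7] = (12 + 12 + 10) / 3 = 34/3.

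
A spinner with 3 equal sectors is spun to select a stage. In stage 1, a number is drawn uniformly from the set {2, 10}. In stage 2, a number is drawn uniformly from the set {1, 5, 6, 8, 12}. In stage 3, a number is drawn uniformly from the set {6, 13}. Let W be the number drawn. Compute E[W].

73/10

E[W | stage 1] = (2+10)/2 = 6.
E[W | stage 2] = (1+5+6+8+12)/5 = 32/5.
E[W | stage 3] = (6+13)/2 = 19/2.
E[W] = (1/3)·(6) + (1/3)·(32/5) + (1/3)·(19/2) = 73/10.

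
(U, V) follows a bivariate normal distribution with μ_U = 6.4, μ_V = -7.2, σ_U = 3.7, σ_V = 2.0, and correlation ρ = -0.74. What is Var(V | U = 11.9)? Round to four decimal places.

1.8096

The conditional variance in a bivariate normal is σ_V²(1 − ρ²), independent of x.
Var(V | U=11.9) = (2.0)²·(1 − (-0.74)²) = 4·0.4524 = 1.8096.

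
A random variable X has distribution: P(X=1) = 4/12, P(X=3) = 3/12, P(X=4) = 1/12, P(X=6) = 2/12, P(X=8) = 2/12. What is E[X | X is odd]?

P(X is odd) = 7/12.
Σ over the event: 1·1/3 + 3·1/4 = 13/12.
E[X | X is odd] = (13/12) / (7/12) = 13/7.

13/7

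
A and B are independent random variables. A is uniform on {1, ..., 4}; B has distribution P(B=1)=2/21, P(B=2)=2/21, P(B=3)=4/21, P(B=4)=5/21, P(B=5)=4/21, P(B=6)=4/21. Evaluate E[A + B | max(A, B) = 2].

P(max(A, B) = 2) = 1/14.
Summing (A+B)·P(x,y) over outcomes with max(A, B) = 2 gives 5/21.
E[A + B | max(A, B) = 2] = (5/21) / (1/14) = 10/3.

10/3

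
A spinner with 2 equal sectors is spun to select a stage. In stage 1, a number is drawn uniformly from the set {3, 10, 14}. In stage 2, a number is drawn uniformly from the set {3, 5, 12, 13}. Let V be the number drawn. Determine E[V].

69/8

E[V | stage 1] = (3+10+14)/3 = 9.
E[V | stage 2] = (3+5+12+13)/4 = 33/4.
E[V] = (1/2)·(9) + (1/2)·(33/4) = 69/8.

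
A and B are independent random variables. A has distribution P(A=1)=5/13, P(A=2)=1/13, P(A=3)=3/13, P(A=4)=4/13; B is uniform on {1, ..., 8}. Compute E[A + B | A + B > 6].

517/58

P(A + B > 6) = 29/52.
Summing (A+B)·P(x,y) over outcomes with A + B > 6 gives 517/104.
E[A + B | A + B > 6] = (517/104) / (29/52) = 517/58.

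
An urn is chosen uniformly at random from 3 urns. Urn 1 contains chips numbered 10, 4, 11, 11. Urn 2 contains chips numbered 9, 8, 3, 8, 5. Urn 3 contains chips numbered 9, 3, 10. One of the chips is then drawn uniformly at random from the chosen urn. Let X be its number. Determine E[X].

E[X | urn 1] = (10+4+11+11)/4 = 9.
E[X | urn 2] = (9+8+3+8+5)/5 = 33/5.
E[X | urn 3] = (9+3+10)/3 = 22/3.
E[X] = (1/3)·(9) + (1/3)·(33/5) + (1/3)·(22/3) = 344/45.

344/45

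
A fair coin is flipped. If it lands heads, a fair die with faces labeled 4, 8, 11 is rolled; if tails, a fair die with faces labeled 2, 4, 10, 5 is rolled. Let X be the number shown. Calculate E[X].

155/24

E[X | heads] = (4+8+11)/3 = 23/3.
E[X | tails] = (2+4+10+5)/4 = 21/4.
By the law of total expectation,
E[X] = (1/2)·(23/3) + (1/2)·(21/4) = 155/24.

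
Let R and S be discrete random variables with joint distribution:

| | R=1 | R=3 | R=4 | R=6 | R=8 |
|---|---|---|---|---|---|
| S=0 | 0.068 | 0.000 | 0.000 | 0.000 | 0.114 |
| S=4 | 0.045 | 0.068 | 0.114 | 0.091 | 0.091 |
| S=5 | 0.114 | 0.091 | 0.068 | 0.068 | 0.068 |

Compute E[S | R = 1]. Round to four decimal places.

3.3040

P(R = 1) = 0.227.
Σ S·P over the event = 0·(0.068) + 4·(0.045) + 5·(0.114) = 0.750.
E[S | R = 1] = (0.750) / (0.227) = 3.3040.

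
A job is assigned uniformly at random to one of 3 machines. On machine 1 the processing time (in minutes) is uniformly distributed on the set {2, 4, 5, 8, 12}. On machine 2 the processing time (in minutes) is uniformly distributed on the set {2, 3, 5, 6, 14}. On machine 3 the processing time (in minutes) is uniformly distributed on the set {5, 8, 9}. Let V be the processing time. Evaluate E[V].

293/45

E[V | machine 1] = (2+4+5+8+12)/5 = 31/5.
E[V | machine 2] = (2+3+5+6+14)/5 = 6.
E[V | machine 3] = (5+8+9)/3 = 22/3.
By the law of total expectation,
E[V] = (1/3)·(31/5) + (1/3)·(6) + (1/3)·(22/3) = 293/45.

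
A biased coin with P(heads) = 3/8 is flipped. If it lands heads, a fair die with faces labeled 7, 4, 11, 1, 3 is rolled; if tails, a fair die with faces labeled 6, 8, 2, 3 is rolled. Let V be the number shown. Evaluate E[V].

787/160

E[V | heads] = (7+4+11+1+3)/5 = 26/5.
E[V | tails] = (6+8+2+3)/4 = 19/4.
E[V] = (3/8)·(26/5) + (5/8)·(19/4) = 787/160.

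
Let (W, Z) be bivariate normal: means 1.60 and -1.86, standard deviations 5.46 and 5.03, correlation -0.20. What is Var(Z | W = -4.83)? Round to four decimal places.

24.2889

For a bivariate normal, Var(Z | W=x) = σ_Z²(1 − ρ²).
Var(Z | W=-4.83) = (5.03)²·(1 − (-0.20)²) = 25.3009·0.96 = 24.2889.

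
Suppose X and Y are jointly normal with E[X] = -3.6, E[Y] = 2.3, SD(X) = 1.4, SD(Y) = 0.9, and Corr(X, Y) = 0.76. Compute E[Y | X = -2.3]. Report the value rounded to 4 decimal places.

2.9351

The regression of Y on X has slope ρ·σ_Y/σ_X and passes through (μ_X, μ_Y).
E[Y | X=-2.3] = 2.3 + (0.76)·(0.9/1.4)·(-2.3 − (-3.6)) = 2.3 + (0.48857)·(1.3) = 2.9351.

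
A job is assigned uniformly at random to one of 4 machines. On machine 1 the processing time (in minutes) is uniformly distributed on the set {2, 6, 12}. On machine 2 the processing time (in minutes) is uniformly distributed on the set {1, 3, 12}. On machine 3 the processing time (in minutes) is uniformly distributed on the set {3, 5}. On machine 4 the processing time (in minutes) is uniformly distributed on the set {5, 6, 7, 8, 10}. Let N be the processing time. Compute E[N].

E[N | machine 1] = (2+6+12)/3 = 20/3.
E[N | machine 2] = (1+3+12)/3 = 16/3.
E[N | machine 3] = (3+5)/2 = 4.
E[N | machine 4] = (5+6+7+8+10)/5 = 36/5.
E[N] = (1/4)·(20/3) + (1/4)·(16/3) + (1/4)·(4) + (1/4)·(36/5) = 29/5.

29/5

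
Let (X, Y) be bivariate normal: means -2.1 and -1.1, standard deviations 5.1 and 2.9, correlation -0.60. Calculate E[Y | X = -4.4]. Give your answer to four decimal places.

For a bivariate normal, E[Y | X=x] = μ_Y + ρ·(σ_Y/σ_X)·(x − μ_X).
E[Y | X=-4.4] = -1.1 + (-0.60)·(2.9/5.1)·(-4.4 − (-2.1)) = -1.1 + (-0.34118)·(-2.3) = -0.3153.

-0.3153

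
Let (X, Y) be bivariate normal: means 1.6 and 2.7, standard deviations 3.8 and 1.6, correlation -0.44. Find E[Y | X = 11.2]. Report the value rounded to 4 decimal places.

0.9215

For a bivariate normal, E[Y | X=x] = μ_Y + ρ·(σ_Y/σ_X)·(x − μ_X).
E[Y | X=11.2] = 2.7 + (-0.44)·(1.6/3.8)·(11.2 − (1.6)) = 2.7 + (-0.18526)·(9.6) = 0.9215.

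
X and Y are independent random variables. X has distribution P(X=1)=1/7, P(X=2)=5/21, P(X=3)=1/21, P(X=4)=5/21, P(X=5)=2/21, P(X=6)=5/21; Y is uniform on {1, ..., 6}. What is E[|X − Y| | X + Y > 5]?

P(X + Y > 5) = 46/63.
Summing |X−Y|·P(x,y) over outcomes with X + Y > 5 gives 205/126.
E[|X − Y| | X + Y > 5] = (205/126) / (46/63) = 205/92.

205/92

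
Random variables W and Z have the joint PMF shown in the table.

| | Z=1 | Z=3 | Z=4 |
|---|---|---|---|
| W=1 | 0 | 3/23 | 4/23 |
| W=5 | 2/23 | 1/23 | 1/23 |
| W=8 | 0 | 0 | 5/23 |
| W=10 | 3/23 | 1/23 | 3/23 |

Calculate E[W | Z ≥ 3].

P(Z ≥ 3) = 18/23.
Σ W·P over the event = 1·(3/23) + 1·(4/23) + 5·(1/23) + 5·(1/23) + 8·(5/23) + 10·(1/23) + 10·(3/23) = 97/23.
E[W | Z ≥ 3] = (97/23) / (18/23) = 97/18.

97/18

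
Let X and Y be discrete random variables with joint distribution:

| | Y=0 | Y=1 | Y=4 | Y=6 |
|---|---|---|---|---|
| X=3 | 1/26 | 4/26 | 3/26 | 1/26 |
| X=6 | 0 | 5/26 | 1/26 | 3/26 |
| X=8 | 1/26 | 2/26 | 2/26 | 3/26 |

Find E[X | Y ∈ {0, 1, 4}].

P(Y ∈ {0, 1, 4}) = 19/26.
Σ X·P over the event = 3·(1/26) + 3·(4/26) + 3·(3/26) + 6·(5/26) + 6·(1/26) + 8·(1/26) + 8·(2/26) + 8·(2/26) = 50/13.
E[X | Y ∈ {0, 1, 4}] = (50/13) / (19/26) = 100/19.

100/19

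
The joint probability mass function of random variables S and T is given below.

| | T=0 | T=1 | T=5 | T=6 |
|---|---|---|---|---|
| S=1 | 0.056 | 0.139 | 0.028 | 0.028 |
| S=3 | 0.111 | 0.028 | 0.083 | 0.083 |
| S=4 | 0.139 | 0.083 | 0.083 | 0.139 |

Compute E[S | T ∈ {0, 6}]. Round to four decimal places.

3.1978

P(T ∈ {0, 6}) = 0.556.
Σ S·P over the event = 1·(0.056) + 1·(0.028) + 3·(0.111) + 3·(0.083) + 4·(0.139) + 4·(0.139) = 1.778.
E[S | T ∈ {0, 6}] = (1.778) / (0.556) = 3.1978.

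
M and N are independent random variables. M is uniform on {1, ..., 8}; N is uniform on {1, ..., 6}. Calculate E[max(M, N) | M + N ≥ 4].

82/15

P(M + N ≥ 4) = 15/16.
Summing max(M,N)·P(x,y) over outcomes with M + N ≥ 4 gives 41/8.
E[max(M, N) | M + N ≥ 4] = (41/8) / (15/16) = 82/15.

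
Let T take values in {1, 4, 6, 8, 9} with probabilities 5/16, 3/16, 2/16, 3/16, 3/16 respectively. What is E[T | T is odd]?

4

P(T is odd) = 1/2.
Σ over the event: 1·5/16 + 9·3/16 = 2.
E[T | T is odd] = (2) / (1/2) = 4.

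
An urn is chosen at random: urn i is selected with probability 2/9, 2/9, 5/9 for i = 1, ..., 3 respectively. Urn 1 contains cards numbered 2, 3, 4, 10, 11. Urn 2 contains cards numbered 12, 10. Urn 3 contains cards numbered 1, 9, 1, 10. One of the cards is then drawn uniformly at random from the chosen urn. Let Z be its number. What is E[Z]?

241/36

E[Z | urn 1] = (2+3+4+10+11)/5 = 6.
E[Z | urn 2] = (12+10)/2 = 11.
E[Z | urn 3] = (1+9+1+10)/4 = 21/4.
E[Z] = (2/9)·(6) + (2/9)·(11) + (5/9)·(21/4) = 241/36.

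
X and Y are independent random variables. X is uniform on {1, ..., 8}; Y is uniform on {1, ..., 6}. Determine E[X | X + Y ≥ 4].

212/45

P(X + Y ≥ 4) = 15/16.
Summing X·P(x,y) over outcomes with X + Y ≥ 4 gives 53/12.
E[X | X + Y ≥ 4] = (53/12) / (15/16) = 212/45.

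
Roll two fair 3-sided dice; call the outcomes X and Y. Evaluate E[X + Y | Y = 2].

4

Outcomes with Y = 2: (1,2), (2,2), (3,2), each with probability 1/9.
E[X + Y | Y = 2] = (3 + 4 + 5) / 3 = 4.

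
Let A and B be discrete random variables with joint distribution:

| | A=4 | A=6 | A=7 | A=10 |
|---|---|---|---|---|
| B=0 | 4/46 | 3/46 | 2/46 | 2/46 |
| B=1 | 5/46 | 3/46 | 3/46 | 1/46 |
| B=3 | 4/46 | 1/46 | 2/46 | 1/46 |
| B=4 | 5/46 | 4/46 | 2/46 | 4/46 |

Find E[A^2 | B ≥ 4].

P(B ≥ 4) = 15/46.
Σ A^2·P over the event = 16·(5/46) + 36·(4/46) + 49·(2/46) + 100·(4/46) = 361/23.
E[A^2 | B ≥ 4] = (361/23) / (15/46) = 722/15.

722/15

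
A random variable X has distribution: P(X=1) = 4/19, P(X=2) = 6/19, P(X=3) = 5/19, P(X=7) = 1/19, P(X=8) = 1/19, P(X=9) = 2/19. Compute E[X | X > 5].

P(X > 5) = 4/19.
Σ over the event: 7·1/19 + 8·1/19 + 9·2/19 = 33/19.
E[X | X > 5] = (33/19) / (4/19) = 33/4.

33/4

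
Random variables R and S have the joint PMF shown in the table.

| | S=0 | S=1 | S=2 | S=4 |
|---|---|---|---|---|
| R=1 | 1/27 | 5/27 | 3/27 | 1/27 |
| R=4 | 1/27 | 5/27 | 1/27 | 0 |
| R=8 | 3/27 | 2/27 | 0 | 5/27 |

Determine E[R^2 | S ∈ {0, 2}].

P(S ∈ {0, 2}) = 1/3.
Σ R^2·P over the event = 1·(1/27) + 1·(3/27) + 16·(1/27) + 16·(1/27) + 64·(3/27) = 76/9.
E[R^2 | S ∈ {0, 2}] = (76/9) / (1/3) = 76/3.

76/3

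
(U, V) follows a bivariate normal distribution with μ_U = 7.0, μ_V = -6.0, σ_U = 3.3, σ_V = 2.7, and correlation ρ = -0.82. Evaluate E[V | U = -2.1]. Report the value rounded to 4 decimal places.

0.1053

E[V | U=x] = μ_V + ρ(σ_V/σ_U)(x − μ_U) for jointly normal variables.
E[V | U=-2.1] = -6.0 + (-0.82)·(2.7/3.3)·(-2.1 − (7.0)) = -6.0 + (-0.67091)·(-9.1) = 0.1053.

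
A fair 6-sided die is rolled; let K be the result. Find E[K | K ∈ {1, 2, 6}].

P(K ∈ {1, 2, 6}) = 1/2.
Σ over the event: 1·1/6 + 2·1/6 + 6·1/6 = 3/2.
E[K | K ∈ {1, 2, 6}] = (3/2) / (1/2) = 3.

3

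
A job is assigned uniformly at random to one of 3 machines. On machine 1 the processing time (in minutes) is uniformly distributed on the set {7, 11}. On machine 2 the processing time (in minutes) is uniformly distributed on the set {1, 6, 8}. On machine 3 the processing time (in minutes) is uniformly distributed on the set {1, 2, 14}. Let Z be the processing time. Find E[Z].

59/9

E[Z | machine 1] = (7+11)/2 = 9.
E[Z | machine 2] = (1+6+8)/3 = 5.
E[Z | machine 3] = (1+2+14)/3 = 17/3.
By the law of total expectation,
E[Z] = (1/3)·(9) + (1/3)·(5) + (1/3)·(17/3) = 59/9.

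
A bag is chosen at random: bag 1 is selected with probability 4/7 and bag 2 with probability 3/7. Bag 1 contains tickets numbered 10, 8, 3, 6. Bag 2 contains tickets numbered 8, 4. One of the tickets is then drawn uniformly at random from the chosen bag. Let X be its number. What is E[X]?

45/7

E[X | bag 1] = (10+8+3+6)/4 = 27/4.
E[X | bag 2] = (8+4)/2 = 6.
By the law of total expectation,
E[X] = (4/7)·(27/4) + (3/7)·(6) = 45/7.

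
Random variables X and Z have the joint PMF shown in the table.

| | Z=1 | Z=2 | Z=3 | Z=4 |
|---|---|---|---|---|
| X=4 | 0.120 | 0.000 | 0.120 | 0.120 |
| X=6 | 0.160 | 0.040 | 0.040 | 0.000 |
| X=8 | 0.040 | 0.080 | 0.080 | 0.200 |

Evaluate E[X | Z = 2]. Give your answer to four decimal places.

7.3333

P(Z = 2) = 0.120.
Σ X·P over the event = 6·(0.040) + 8·(0.080) = 0.880.
E[X | Z = 2] = (0.880) / (0.120) = 7.3333.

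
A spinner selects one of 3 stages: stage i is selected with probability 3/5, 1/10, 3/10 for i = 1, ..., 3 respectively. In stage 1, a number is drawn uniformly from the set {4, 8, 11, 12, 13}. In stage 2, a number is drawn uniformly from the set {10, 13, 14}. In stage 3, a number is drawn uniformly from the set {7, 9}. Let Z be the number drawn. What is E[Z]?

E[Z | stage 1] = (4+8+11+12+13)/5 = 48/5.
E[Z | stage 2] = (10+13+14)/3 = 37/3.
E[Z | stage 3] = (7+9)/2 = 8.
E[Z] = (3/5)·(48/5) + (1/10)·(37/3) + (3/10)·(8) = 1409/150.

1409/150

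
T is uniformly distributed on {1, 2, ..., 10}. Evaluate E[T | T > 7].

Given T > 7, T is equally likely to be any of {8, 9, 10}.
E[T | T > 7] = (8 + 9 + 10) / 3 = 9.

9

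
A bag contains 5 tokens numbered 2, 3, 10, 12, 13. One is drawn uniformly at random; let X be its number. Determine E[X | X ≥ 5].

35/3

P(X ≥ 5) = 3/5.
Σ over the event: 10·1/5 + 12·1/5 + 13·1/5 = 7.
E[X | X ≥ 5] = (7) / (3/5) = 35/3.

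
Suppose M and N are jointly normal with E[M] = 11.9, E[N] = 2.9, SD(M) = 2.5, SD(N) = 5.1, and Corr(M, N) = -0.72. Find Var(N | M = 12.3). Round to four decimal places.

Var(N | M=x) = (1 − ρ²)·σ_N².
Var(N | M=12.3) = (5.1)²·(1 − (-0.72)²) = 26.01·0.4816 = 12.5264.

12.5264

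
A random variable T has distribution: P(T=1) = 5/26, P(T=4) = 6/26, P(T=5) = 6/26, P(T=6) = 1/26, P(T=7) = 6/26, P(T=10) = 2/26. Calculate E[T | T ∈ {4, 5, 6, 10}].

16/3

P(T ∈ {4, 5, 6, 10}) = 15/26.
Σ over the event: 4·3/13 + 5·3/13 + 6·1/26 + 10·1/13 = 40/13.
E[T | T ∈ {4, 5, 6, 10}] = (40/13) / (15/26) = 16/3.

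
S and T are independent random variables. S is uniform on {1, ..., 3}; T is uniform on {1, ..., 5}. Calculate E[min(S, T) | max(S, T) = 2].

Outcomes with max(S, T) = 2: (1,2), (2,1), (2,2), each with probability 1/15.
E[min(S, T) | max(S, T) = 2] = (1 + 1 + 2) / 3 = 4/3.

4/3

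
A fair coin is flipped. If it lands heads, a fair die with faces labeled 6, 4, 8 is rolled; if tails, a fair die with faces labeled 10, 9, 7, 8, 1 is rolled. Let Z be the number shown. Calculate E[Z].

13/2

E[Z | heads] = (6+4+8)/3 = 6.
E[Z | tails] = (10+9+7+8+1)/5 = 7.
E[Z] = (1/2)·(6) + (1/2)·(7) = 13/2.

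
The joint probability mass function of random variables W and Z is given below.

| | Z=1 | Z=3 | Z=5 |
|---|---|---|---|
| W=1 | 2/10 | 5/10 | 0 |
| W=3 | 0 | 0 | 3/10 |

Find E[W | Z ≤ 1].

P(Z ≤ 1) = 1/5.
Summing W·P(W=x,Z=y) over the conditioning event gives 1/5.
E[W | Z ≤ 1] = (1/5) / (1/5) = 1.

1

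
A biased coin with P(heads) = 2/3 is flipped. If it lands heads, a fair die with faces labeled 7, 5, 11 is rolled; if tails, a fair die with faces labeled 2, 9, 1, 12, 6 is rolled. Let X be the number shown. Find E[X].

64/9

E[X | heads] = (7+5+11)/3 = 23/3.
E[X | tails] = (2+9+1+12+6)/5 = 6.
By the law of total expectation,
E[X] = (2/3)·(23/3) + (1/3)·(6) = 64/9.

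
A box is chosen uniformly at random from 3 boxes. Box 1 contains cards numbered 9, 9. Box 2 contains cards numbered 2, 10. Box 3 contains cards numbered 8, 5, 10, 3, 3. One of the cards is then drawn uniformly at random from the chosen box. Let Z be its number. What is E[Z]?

104/15

E[Z | box 1] = (9+9)/2 = 9.
E[Z | box 2] = (2+10)/2 = 6.
E[Z | box 3] = (8+5+10+3+3)/5 = 29/5.
E[Z] = (1/3)·(9) + (1/3)·(6) + (1/3)·(29/5) = 104/15.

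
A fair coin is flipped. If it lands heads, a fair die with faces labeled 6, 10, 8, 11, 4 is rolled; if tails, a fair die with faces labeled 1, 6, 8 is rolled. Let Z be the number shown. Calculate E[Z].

32/5

E[Z | heads] = (6+10+8+11+4)/5 = 39/5.
E[Z | tails] = (1+6+8)/3 = 5.
E[Z] = (1/2)·(39/5) + (1/2)·(5) = 32/5.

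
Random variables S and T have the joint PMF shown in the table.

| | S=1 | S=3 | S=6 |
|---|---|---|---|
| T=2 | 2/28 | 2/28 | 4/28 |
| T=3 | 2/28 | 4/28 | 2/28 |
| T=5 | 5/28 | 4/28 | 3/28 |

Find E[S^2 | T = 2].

41/2

P(T = 2) = 2/7.
Summing S^2·P(S=x,T=y) over the conditioning event gives 41/7.
E[S^2 | T = 2] = (41/7) / (2/7) = 41/2.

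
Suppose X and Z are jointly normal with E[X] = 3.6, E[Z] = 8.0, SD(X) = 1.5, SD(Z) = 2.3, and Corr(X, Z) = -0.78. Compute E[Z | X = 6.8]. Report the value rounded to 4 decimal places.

For a bivariate normal, E[Z | X=x] = μ_Z + ρ·(σ_Z/σ_X)·(x − μ_X).
E[Z | X=6.8] = 8.0 + (-0.78)·(2.3/1.5)·(6.8 − (3.6)) = 8.0 + (-1.196)·(3.2) = 4.1728.

4.1728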